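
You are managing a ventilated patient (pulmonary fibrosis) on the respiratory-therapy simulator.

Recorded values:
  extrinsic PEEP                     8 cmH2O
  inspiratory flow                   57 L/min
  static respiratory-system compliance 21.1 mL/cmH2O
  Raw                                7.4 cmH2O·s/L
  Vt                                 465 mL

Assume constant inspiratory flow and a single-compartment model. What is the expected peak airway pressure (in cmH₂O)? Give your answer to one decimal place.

Flow: 57 L/min ÷ 60 = 0.95 L/s.
Equation of motion (constant flow): PIP = Vt/C + R·V̇ + PEEP.
PIP = 465/21.1 + 7.4×0.95 + 8 = 22.038 + 7.03 + 8 = 37.068 cmH2O.

37.1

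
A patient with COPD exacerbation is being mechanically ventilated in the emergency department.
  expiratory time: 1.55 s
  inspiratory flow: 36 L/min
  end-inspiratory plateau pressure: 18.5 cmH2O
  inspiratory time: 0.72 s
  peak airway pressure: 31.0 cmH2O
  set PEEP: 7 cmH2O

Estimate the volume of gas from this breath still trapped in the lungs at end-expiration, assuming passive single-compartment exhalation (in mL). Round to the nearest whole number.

Flow: 36 L/min ÷ 60 = 0.6 L/s.
Vt = flow × Ti = 0.6 L/s × 0.72 s × 1000 mL/L = 432.0 mL.
R = (PIP − Pplat)/V̇ = (31.0 − 18.5) / 0.6 = 12.5/0.6 = 20.833 cmH2O·s/L.
C = Vt/(Pplat − PEEP) = 432.0 / (18.5 − 7) = 432.0/11.5 = 37.565 mL/cmH2O.
τ = R × C = 20.833 × 0.03757 L/cmH2O = 0.7827 s.
Fraction remaining = e^(−Te/τ) = e^(−1.55/0.7827) = 0.138.
Trapped volume = 432.0 × 0.138 = 59.616 mL.

60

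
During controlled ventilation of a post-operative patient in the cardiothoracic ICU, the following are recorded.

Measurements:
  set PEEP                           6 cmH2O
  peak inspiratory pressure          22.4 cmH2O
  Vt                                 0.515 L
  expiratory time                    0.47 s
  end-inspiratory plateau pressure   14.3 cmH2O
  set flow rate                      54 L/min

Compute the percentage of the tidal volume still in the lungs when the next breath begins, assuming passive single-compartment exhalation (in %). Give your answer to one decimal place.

43.1

Flow: 54 L/min ÷ 60 = 0.9 L/s.
R = (PIP − Pplat)/V̇ = (22.4 − 14.3) / 0.9 = 8.1/0.9 = 9.0 cmH2O·s/L.
C = Vt/(Pplat − PEEP) = 515.0 / (14.3 − 6) = 515.0/8.3 = 62.048 mL/cmH2O.
τ = R × C = 9.0 × 0.06205 L/cmH2O = 0.5585 s.
Fraction remaining at end-expiration = e^(−Te/τ) = e^(−0.47/0.5585) = 0.431 → 43.1%.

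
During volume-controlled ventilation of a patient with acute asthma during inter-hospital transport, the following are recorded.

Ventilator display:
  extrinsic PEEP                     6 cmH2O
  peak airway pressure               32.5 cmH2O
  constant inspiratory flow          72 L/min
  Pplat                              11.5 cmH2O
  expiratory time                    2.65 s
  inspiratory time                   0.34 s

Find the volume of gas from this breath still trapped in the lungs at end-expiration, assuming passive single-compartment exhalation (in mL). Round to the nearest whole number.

Flow: 72 L/min ÷ 60 = 1.2 L/s.
Vt = flow × Ti = 1.2 L/s × 0.34 s × 1000 mL/L = 408.0 mL.
R = (PIP − Pplat)/V̇ = (32.5 − 11.5) / 1.2 = 21.0/1.2 = 17.5 cmH2O·s/L.
C = Vt/(Pplat − PEEP) = 408.0 / (11.5 − 6) = 408.0/5.5 = 74.182 mL/cmH2O.
τ = R × C = 17.5 × 0.07418 L/cmH2O = 1.298 s.
Fraction remaining = e^(−Te/τ) = e^(−2.65/1.298) = 0.1298.
Trapped volume = 408.0 × 0.1298 = 52.958 mL.

53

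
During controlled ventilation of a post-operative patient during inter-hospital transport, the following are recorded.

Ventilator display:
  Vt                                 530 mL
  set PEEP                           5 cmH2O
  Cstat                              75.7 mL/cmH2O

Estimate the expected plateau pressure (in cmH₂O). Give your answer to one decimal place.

Pplat = PEEP + Vt / Cstat = 5 + 530 / 75.7 = 5 + 7.001 = 12.001 cmH2O.

12.0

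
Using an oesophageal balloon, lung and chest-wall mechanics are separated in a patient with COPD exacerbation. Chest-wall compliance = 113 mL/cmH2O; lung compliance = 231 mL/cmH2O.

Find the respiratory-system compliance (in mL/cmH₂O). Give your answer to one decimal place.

75.9

Lung and chest wall are elastances in series: 1/Crs = 1/CL + 1/Ccw.
1/Crs = 1/231 + 1/113 = 0.01318.
Crs = 75.873 mL/cmH2O.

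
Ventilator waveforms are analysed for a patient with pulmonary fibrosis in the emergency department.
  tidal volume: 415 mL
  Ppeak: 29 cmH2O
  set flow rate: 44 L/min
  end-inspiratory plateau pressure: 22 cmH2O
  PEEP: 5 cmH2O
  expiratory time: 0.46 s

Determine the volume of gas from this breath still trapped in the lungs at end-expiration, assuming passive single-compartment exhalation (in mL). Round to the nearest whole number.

58

Flow: 44 L/min ÷ 60 = 0.7333 L/s.
R = (PIP − Pplat)/V̇ = (29 − 22) / 0.7333 = 7.0/0.7333 = 9.546 cmH2O·s/L.
C = Vt/(Pplat − PEEP) = 415.0 / (22 − 5) = 415.0/17.0 = 24.412 mL/cmH2O.
τ = R × C = 9.546 × 0.02441 L/cmH2O = 0.233 s.
Fraction remaining = e^(−Te/τ) = e^(−0.46/0.233) = 0.1389.
Trapped volume = 415.0 × 0.1389 = 57.644 mL.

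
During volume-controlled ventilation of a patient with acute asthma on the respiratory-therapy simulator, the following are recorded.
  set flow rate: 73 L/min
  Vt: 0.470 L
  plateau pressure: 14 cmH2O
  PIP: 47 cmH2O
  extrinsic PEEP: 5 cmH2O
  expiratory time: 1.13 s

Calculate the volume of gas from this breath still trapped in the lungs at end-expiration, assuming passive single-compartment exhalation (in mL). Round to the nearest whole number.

212

Flow: 73 L/min ÷ 60 = 1.2167 L/s.
R = (PIP − Pplat)/V̇ = (47 − 14) / 1.2167 = 33.0/1.2167 = 27.123 cmH2O·s/L.
C = Vt/(Pplat − PEEP) = 470.0 / (14 − 5) = 470.0/9.0 = 52.222 mL/cmH2O.
τ = R × C = 27.123 × 0.05222 L/cmH2O = 1.416 s.
Fraction remaining = e^(−Te/τ) = e^(−1.13/1.416) = 0.4502.
Trapped volume = 470.0 × 0.4502 = 211.59 mL.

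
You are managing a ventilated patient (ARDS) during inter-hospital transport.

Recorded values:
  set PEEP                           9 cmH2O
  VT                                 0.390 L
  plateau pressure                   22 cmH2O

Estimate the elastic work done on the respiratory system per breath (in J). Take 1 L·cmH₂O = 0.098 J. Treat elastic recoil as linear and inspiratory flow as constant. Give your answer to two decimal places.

0.25

Elastic work ≈ ½ × (Pplat − PEEP) × Vt = 0.5 × (22 − 9) × 0.390 L = 0.5 × 13.0 × 0.390 = 2.535 L·cmH2O.
× 0.098 J/(L·cmH2O) → 0.2484 J.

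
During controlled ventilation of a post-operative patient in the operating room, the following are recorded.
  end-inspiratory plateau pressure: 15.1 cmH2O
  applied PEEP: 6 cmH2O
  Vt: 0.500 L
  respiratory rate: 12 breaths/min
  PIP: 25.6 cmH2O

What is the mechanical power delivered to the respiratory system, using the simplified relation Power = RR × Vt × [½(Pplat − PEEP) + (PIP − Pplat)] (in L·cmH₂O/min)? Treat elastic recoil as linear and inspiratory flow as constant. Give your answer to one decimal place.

90.3

Per-breath work = Vt × [½(Pplat−PEEP) + (PIP−Pplat)] = 0.500 × [0.5×9.1 + 10.5] = 0.500 × 15.05 = 7.525 L·cmH2O.
Power = 12 × 7.525 = 90.3 L·cmH2O/min.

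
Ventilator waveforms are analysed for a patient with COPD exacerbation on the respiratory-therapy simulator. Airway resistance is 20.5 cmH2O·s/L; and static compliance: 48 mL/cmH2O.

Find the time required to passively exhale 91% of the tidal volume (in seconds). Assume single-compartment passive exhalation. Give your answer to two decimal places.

2.37

τ = R × C = 20.5 × 48 mL/cmH2O = 20.5 × 0.048 L/cmH2O = 0.984 s.
Exhaled fraction f = 1 − e^(−t/τ) → t = −τ·ln(1 − f) = −0.984·ln(0.09) = 2.369 s.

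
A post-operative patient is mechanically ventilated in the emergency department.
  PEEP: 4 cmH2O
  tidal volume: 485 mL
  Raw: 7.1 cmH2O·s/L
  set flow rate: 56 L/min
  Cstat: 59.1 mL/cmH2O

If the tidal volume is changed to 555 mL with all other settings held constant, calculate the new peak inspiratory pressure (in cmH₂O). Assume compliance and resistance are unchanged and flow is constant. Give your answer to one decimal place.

20.0

Flow: 56 L/min ÷ 60 = 0.9333 L/s.
PIP = Vt/C + R·V̇ + PEEP (constant-flow equation of motion).
Only the elastic term changes: ΔPIP = ΔVt / C = (555 − 485) / 59.1 = 1.184 cmH2O.
Original PIP = 485/59.1 + 7.1×0.9333 + 4 = 18.833 cmH2O; new PIP = 18.833 + (1.184) = 20.017 cmH2O.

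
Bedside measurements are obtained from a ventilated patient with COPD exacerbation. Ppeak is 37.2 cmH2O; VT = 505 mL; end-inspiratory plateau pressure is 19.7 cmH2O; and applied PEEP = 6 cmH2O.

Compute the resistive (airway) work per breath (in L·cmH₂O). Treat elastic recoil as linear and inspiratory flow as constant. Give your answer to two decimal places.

8.84

With constant inspiratory flow the resistive pressure is constant at PIP − Pplat = 37.2 − 19.7 = 17.5 cmH2O, so resistive work = 17.5 × 0.505 = 8.838 L·cmH2O.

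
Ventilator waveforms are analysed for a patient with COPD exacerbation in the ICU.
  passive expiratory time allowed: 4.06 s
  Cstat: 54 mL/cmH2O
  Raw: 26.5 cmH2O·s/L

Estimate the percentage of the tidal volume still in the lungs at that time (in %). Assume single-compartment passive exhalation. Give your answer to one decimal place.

τ = R × C = 26.5 × 54 mL/cmH2O = 26.5 × 0.054 L/cmH2O = 1.431 s.
Passive exhalation: V(t)/V₀ = e^(−t/τ) = e^(−4.06/1.431) = 0.05859.
Fraction remaining = 0.05859 → 5.859%.

5.9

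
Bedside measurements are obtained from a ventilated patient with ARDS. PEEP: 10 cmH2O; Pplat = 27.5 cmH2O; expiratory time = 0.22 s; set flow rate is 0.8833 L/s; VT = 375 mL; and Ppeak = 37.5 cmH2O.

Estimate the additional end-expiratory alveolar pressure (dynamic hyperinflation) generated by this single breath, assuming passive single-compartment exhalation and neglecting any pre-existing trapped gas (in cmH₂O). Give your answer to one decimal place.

R = (PIP − Pplat)/V̇ = (37.5 − 27.5) / 0.8833 = 10.0/0.8833 = 11.321 cmH2O·s/L.
C = Vt/(Pplat − PEEP) = 375.0 / (27.5 − 10) = 375.0/17.5 = 21.429 mL/cmH2O.
τ = R × C = 11.321 × 0.02143 L/cmH2O = 0.2426 s.
Fraction remaining = e^(−Te/τ) = e^(−0.22/0.2426) = 0.4038; trapped volume = 375.0 × 0.4038 = 151.43 mL.
Additional alveolar pressure from trapping ≈ V_trapped / C = 151.43 / 21.429 = 7.067 cmH2O.

7.1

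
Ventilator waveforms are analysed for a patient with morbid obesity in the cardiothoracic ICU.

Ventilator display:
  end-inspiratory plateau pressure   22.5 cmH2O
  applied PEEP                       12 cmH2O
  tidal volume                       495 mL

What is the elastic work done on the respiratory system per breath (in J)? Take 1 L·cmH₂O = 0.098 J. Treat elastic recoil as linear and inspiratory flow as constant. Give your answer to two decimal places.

Elastic work ≈ ½ × (Pplat − PEEP) × Vt = 0.5 × (22.5 − 12) × 0.495 L = 0.5 × 10.5 × 0.495 = 2.599 L·cmH2O.
× 0.098 J/(L·cmH2O) → 0.2547 J.

0.25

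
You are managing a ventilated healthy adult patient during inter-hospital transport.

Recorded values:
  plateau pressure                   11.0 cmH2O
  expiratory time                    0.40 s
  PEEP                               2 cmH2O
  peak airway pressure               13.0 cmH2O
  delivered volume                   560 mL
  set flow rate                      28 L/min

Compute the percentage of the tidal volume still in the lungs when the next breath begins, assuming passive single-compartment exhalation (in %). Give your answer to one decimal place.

22.3

Flow: 28 L/min ÷ 60 = 0.4667 L/s.
R = (PIP − Pplat)/V̇ = (13.0 − 11.0) / 0.4667 = 2.0/0.4667 = 4.285 cmH2O·s/L.
C = Vt/(Pplat − PEEP) = 560.0 / (11.0 − 2) = 560.0/9.0 = 62.222 mL/cmH2O.
τ = R × C = 4.285 × 0.06222 L/cmH2O = 0.2666 s.
Fraction remaining at end-expiration = e^(−Te/τ) = e^(−0.40/0.2666) = 0.223 → 22.3%.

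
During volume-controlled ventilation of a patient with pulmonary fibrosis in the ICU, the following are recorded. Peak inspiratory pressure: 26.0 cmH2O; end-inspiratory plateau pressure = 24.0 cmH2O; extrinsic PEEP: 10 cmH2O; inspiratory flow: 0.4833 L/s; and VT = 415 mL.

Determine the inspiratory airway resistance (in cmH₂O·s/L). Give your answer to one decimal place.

Raw = (PIP − Pplat) / flow = (26.0 − 24.0) / 0.4833 = 2.0 / 0.4833 = 4.138 cmH2O·s/L.

4.1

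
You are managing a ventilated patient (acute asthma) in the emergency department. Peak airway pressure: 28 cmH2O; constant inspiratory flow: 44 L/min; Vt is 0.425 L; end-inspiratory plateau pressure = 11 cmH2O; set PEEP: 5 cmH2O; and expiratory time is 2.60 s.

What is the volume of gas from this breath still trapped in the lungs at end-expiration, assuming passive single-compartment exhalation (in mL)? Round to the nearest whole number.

Flow: 44 L/min ÷ 60 = 0.7333 L/s.
R = (PIP − Pplat)/V̇ = (28 − 11) / 0.7333 = 17.0/0.7333 = 23.183 cmH2O·s/L.
C = Vt/(Pplat − PEEP) = 425.0 / (11 − 5) = 425.0/6.0 = 70.833 mL/cmH2O.
τ = R × C = 23.183 × 0.07083 L/cmH2O = 1.642 s.
Fraction remaining = e^(−Te/τ) = e^(−2.60/1.642) = 0.2053.
Trapped volume = 425.0 × 0.2053 = 87.253 mL.

87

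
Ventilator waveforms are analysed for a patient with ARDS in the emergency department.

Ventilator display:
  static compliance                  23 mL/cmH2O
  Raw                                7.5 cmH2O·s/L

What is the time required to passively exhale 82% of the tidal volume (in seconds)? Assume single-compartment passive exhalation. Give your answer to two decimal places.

τ = R × C = 7.5 × 23 mL/cmH2O = 7.5 × 0.023 L/cmH2O = 0.1725 s.
Exhaled fraction f = 1 − e^(−t/τ) → t = −τ·ln(1 − f) = −0.1725·ln(0.18) = 0.2958 s.

0.30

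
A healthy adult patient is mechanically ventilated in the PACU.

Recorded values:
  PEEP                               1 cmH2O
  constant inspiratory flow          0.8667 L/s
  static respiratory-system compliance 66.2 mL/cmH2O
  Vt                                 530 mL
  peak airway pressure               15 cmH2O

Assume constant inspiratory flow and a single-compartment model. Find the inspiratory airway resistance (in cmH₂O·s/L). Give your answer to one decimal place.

6.9

Equation of motion (constant flow): PIP = Vt/C + R·V̇ + PEEP.
R·V̇ = PIP − Vt/C − PEEP = 15 − 530/66.2 − 1 = 15 − 8.006 − 1 = 5.994 cmH2O.
R = 5.994 / 0.8667 = 6.916 cmH2O·s/L.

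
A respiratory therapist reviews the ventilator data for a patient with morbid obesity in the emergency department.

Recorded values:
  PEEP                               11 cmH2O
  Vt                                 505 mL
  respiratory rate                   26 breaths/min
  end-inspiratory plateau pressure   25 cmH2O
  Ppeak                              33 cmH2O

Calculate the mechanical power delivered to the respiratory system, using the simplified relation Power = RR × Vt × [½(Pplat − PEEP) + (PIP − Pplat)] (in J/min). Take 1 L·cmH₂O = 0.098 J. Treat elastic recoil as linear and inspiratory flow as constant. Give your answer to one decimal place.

Per-breath work = Vt × [½(Pplat−PEEP) + (PIP−Pplat)] = 0.505 × [0.5×14.0 + 8.0] = 0.505 × 15.0 = 7.575 L·cmH2O.
Power = 26 × 7.575 = 196.95 L·cmH2O/min.
× 0.098 J/(L·cmH2O) → 19.301 J/min.

19.3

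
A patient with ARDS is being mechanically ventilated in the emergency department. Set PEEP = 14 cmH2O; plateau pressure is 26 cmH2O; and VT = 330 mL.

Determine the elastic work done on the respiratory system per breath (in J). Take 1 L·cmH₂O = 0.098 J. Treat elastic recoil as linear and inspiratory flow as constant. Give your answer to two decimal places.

Elastic work ≈ ½ × (Pplat − PEEP) × Vt = 0.5 × (26 − 14) × 0.330 L = 0.5 × 12.0 × 0.330 = 1.98 L·cmH2O.
× 0.098 J/(L·cmH2O) → 0.194 J.

0.19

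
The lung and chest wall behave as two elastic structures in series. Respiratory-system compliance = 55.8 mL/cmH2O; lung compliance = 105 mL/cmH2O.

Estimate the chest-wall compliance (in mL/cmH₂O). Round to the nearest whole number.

119

1/Ccw = 1/Crs − 1/CL.
1/Ccw = 1/55.8 − 1/105 = 0.008397.
Ccw = 119.09 mL/cmH2O.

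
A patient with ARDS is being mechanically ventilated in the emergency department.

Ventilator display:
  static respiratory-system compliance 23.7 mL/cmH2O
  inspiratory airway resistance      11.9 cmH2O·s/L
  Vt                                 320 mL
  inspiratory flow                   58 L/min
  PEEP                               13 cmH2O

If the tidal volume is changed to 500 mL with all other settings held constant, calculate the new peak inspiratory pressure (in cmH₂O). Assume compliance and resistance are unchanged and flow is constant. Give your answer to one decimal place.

45.6

Flow: 58 L/min ÷ 60 = 0.9667 L/s.
PIP = Vt/C + R·V̇ + PEEP (constant-flow equation of motion).
Only the elastic term changes: ΔPIP = ΔVt / C = (500 − 320) / 23.7 = 7.595 cmH2O.
Original PIP = 320/23.7 + 11.9×0.9667 + 13 = 38.006 cmH2O; new PIP = 38.006 + (7.595) = 45.601 cmH2O.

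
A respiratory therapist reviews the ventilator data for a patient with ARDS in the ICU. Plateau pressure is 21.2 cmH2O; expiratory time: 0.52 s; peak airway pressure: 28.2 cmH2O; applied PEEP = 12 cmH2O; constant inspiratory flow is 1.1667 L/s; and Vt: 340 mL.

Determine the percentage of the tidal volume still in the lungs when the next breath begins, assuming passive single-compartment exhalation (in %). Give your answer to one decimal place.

R = (PIP − Pplat)/V̇ = (28.2 − 21.2) / 1.1667 = 7.0/1.1667 = 6.0 cmH2O·s/L.
C = Vt/(Pplat − PEEP) = 340.0 / (21.2 − 12) = 340.0/9.2 = 36.957 mL/cmH2O.
τ = R × C = 6.0 × 0.03696 L/cmH2O = 0.2218 s.
Fraction remaining at end-expiration = e^(−Te/τ) = e^(−0.52/0.2218) = 0.0959 → 9.59%.

9.6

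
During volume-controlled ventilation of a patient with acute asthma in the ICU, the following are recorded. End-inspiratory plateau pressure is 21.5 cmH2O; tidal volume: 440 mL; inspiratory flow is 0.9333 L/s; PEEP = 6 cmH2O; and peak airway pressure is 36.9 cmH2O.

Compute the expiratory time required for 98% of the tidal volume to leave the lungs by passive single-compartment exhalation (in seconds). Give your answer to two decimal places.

R = (PIP − Pplat)/V̇ = (36.9 − 21.5) / 0.9333 = 15.4/0.9333 = 16.501 cmH2O·s/L.
C = Vt/(Pplat − PEEP) = 440.0 / (21.5 − 6) = 440.0/15.5 = 28.387 mL/cmH2O.
τ = R × C = 16.501 × 0.02839 L/cmH2O = 0.4685 s.
t = −τ·ln(1 − 0.98) = −0.4685·ln(0.02) = 1.833 s.

1.83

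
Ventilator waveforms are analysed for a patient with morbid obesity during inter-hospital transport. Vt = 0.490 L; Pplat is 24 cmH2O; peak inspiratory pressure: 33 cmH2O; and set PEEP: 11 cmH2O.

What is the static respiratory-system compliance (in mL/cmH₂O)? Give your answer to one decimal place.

Cstat = Vt / (Pplat − PEEP) = 490 / (24 − 11) = 490 / 13.0 = 37.692 mL/cmH2O.

37.7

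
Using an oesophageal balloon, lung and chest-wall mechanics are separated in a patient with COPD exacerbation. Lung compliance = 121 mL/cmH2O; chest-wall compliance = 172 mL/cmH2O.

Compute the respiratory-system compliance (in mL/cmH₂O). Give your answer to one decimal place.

Lung and chest wall are elastances in series: 1/Crs = 1/CL + 1/Ccw.
1/Crs = 1/121 + 1/172 = 0.01408.
Crs = 71.023 mL/cmH2O.

71.0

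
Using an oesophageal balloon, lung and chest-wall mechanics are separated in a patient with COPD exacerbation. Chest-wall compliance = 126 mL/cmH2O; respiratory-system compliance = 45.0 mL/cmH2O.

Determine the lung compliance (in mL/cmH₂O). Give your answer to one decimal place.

70.0

1/CL = 1/Crs − 1/Ccw.
1/CL = 1/45.0 − 1/126 = 0.01429.
CL = 69.979 mL/cmH2O.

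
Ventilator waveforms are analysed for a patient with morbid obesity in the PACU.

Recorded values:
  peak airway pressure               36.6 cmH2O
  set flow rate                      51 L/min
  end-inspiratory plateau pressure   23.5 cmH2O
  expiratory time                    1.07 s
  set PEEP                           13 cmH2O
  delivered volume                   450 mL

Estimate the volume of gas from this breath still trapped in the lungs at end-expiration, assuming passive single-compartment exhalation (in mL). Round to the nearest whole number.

89

Flow: 51 L/min ÷ 60 = 0.85 L/s.
R = (PIP − Pplat)/V̇ = (36.6 − 23.5) / 0.85 = 13.1/0.85 = 15.412 cmH2O·s/L.
C = Vt/(Pplat − PEEP) = 450.0 / (23.5 − 13) = 450.0/10.5 = 42.857 mL/cmH2O.
τ = R × C = 15.412 × 0.04286 L/cmH2O = 0.6606 s.
Fraction remaining = e^(−Te/τ) = e^(−1.07/0.6606) = 0.198.
Trapped volume = 450.0 × 0.198 = 89.1 mL.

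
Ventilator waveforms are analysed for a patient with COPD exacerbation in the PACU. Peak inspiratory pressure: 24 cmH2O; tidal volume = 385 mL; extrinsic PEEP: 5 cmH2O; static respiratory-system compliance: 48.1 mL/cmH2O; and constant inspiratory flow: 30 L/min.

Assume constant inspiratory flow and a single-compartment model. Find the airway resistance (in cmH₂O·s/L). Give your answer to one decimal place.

Flow: 30 L/min ÷ 60 = 0.5 L/s.
Equation of motion (constant flow): PIP = Vt/C + R·V̇ + PEEP.
R·V̇ = PIP − Vt/C − PEEP = 24 − 385/48.1 − 5 = 24 − 8.004 − 5 = 10.996 cmH2O.
R = 10.996 / 0.5 = 21.992 cmH2O·s/L.

22.0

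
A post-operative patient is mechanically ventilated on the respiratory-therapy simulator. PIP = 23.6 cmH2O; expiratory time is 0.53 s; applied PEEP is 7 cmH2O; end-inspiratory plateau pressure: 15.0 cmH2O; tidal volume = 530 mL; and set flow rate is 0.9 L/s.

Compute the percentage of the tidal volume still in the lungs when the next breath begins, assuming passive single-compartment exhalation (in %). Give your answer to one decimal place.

R = (PIP − Pplat)/V̇ = (23.6 − 15.0) / 0.9 = 8.6/0.9 = 9.556 cmH2O·s/L.
C = Vt/(Pplat − PEEP) = 530.0 / (15.0 − 7) = 530.0/8.0 = 66.25 mL/cmH2O.
τ = R × C = 9.556 × 0.06625 L/cmH2O = 0.6331 s.
Fraction remaining at end-expiration = e^(−Te/τ) = e^(−0.53/0.6331) = 0.4329 → 43.29%.

43.3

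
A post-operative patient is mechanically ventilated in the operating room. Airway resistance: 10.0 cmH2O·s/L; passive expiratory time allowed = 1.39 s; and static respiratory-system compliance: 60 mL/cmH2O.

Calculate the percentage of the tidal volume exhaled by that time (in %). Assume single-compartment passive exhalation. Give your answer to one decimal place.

90.1

τ = R × C = 10.0 × 60 mL/cmH2O = 10.0 × 0.060 L/cmH2O = 0.6 s.
Passive exhalation: V(t)/V₀ = e^(−t/τ) = e^(−1.39/0.6) = 0.0986.
Fraction exhaled = 1 − 0.0986 = 0.9014 → 90.14%.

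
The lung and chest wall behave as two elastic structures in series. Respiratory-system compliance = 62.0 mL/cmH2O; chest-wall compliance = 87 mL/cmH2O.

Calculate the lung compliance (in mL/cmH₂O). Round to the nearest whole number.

216

1/CL = 1/Crs − 1/Ccw.
1/CL = 1/62.0 − 1/87 = 0.004635.
CL = 215.75 mL/cmH2O.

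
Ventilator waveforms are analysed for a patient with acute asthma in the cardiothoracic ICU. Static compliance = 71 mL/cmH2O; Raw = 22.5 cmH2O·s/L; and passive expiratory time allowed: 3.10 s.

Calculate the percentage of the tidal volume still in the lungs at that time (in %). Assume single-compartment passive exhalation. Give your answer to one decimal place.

14.4

τ = R × C = 22.5 × 71 mL/cmH2O = 22.5 × 0.071 L/cmH2O = 1.598 s.
Passive exhalation: V(t)/V₀ = e^(−t/τ) = e^(−3.10/1.598) = 0.1437.
Fraction remaining = 0.1437 → 14.37%.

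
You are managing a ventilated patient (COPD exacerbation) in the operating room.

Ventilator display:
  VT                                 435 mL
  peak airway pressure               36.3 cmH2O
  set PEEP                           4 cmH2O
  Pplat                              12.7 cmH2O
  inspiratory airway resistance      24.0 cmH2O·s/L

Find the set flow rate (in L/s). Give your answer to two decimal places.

flow = (PIP − Pplat) / Raw = 23.6 / 24.0 = 0.9833 L/s.

0.98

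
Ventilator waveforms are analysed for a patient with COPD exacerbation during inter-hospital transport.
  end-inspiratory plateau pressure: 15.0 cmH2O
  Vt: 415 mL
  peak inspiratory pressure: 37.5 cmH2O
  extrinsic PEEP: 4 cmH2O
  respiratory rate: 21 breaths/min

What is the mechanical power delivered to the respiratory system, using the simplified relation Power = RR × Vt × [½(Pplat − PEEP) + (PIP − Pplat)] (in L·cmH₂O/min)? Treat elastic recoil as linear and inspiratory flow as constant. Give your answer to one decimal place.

244.0

Per-breath work = Vt × [½(Pplat−PEEP) + (PIP−Pplat)] = 0.415 × [0.5×11.0 + 22.5] = 0.415 × 28.0 = 11.62 L·cmH2O.
Power = 21 × 11.62 = 244.02 L·cmH2O/min.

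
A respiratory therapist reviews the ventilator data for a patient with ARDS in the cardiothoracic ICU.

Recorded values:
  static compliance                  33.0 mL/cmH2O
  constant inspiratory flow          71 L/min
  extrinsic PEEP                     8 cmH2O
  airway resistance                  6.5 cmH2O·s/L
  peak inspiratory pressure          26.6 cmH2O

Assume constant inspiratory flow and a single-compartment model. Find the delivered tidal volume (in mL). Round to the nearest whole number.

360

Flow: 71 L/min ÷ 60 = 1.1833 L/s.
Equation of motion (constant flow): PIP = Vt/C + R·V̇ + PEEP.
Vt/C = PIP − R·V̇ − PEEP = 26.6 − 7.691 − 8 = 10.909 cmH2O.
Vt = C × 10.909 = 33.0 × 10.909 = 360.0 mL.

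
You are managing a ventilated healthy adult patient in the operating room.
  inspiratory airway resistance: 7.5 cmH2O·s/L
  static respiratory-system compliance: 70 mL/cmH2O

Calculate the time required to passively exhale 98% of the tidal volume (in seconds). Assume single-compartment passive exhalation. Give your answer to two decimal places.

2.05

τ = R × C = 7.5 × 70 mL/cmH2O = 7.5 × 0.070 L/cmH2O = 0.525 s.
Exhaled fraction f = 1 − e^(−t/τ) → t = −τ·ln(1 − f) = −0.525·ln(0.02) = 2.054 s.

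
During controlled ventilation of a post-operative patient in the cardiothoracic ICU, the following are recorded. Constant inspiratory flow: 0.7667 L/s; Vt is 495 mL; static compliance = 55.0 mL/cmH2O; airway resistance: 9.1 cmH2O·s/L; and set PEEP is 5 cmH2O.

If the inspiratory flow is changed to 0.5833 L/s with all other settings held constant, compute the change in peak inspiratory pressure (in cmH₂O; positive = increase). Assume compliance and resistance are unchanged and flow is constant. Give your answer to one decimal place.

-1.7

PIP = Vt/C + R·V̇ + PEEP (constant-flow equation of motion).
Only the resistive term changes: ΔPIP = R × ΔV̇ = 9.1 × (0.5833 − 0.7667) = 9.1 × -0.1834 = -1.669 cmH2O.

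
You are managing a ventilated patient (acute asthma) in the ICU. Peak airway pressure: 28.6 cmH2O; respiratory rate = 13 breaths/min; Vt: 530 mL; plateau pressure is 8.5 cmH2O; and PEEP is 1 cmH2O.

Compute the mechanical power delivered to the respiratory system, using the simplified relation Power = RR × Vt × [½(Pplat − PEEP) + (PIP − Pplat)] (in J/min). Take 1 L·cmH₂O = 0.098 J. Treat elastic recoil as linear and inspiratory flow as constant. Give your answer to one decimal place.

Per-breath work = Vt × [½(Pplat−PEEP) + (PIP−Pplat)] = 0.530 × [0.5×7.5 + 20.1] = 0.530 × 23.85 = 12.641 L·cmH2O.
Power = 13 × 12.641 = 164.33 L·cmH2O/min.
× 0.098 J/(L·cmH2O) → 16.104 J/min.

16.1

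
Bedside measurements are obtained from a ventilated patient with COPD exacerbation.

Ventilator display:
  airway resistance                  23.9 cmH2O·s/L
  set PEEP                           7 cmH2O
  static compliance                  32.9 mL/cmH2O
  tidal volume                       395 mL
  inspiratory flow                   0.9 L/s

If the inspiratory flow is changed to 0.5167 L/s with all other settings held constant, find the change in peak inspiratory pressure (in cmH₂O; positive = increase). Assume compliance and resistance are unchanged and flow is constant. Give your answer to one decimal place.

PIP = Vt/C + R·V̇ + PEEP (constant-flow equation of motion).
Only the resistive term changes: ΔPIP = R × ΔV̇ = 23.9 × (0.5167 − 0.9) = 23.9 × -0.3833 = -9.161 cmH2O.

-9.2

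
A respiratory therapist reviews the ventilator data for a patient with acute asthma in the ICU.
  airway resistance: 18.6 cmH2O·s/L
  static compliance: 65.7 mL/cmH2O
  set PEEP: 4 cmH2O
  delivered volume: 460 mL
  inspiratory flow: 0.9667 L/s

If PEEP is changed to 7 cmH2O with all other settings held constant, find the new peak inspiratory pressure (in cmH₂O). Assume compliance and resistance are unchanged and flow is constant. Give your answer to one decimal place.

32.0

PIP = Vt/C + R·V̇ + PEEP (constant-flow equation of motion).
Only the baseline term changes: ΔPIP = ΔPEEP = 7 − 4 = 3.0 cmH2O.
Original PIP = 460/65.7 + 18.6×0.9667 + 4 = 28.982 cmH2O; new PIP = 28.982 + (3.0) = 31.982 cmH2O.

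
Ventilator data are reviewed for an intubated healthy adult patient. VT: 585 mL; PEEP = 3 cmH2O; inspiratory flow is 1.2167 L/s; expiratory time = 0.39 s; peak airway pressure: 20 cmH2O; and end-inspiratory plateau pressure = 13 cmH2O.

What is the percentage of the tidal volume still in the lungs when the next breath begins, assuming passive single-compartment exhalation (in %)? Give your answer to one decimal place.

R = (PIP − Pplat)/V̇ = (20 − 13) / 1.2167 = 7.0/1.2167 = 5.753 cmH2O·s/L.
C = Vt/(Pplat − PEEP) = 585.0 / (13 − 3) = 585.0/10.0 = 58.5 mL/cmH2O.
τ = R × C = 5.753 × 0.0585 L/cmH2O = 0.3366 s.
Fraction remaining at end-expiration = e^(−Te/τ) = e^(−0.39/0.3366) = 0.3139 → 31.39%.

31.4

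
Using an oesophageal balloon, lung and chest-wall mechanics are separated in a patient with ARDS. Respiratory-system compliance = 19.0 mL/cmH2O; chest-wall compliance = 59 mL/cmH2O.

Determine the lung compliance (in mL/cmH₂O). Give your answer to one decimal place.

1/CL = 1/Crs − 1/Ccw.
1/CL = 1/19.0 − 1/59 = 0.03568.
CL = 28.027 mL/cmH2O.

28.0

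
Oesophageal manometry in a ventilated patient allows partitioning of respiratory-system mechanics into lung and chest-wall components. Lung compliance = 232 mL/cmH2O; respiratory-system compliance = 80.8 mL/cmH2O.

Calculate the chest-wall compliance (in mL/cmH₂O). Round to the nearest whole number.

1/Ccw = 1/Crs − 1/CL.
1/Ccw = 1/80.8 − 1/232 = 0.008066.
Ccw = 123.98 mL/cmH2O.

124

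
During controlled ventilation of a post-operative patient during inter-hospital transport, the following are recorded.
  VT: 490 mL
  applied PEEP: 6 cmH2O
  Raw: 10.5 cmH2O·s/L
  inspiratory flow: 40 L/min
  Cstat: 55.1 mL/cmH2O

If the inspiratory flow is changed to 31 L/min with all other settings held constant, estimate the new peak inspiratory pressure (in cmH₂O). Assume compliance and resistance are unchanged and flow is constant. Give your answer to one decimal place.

Flow: 40 L/min ÷ 60 = 0.6667 L/s.
New flow: 31 L/min ÷ 60 = 0.5167 L/s.
PIP = Vt/C + R·V̇ + PEEP (constant-flow equation of motion).
Only the resistive term changes: ΔPIP = R × ΔV̇ = 10.5 × (0.5167 − 0.6667) = 10.5 × -0.15 = -1.575 cmH2O.
Original PIP = 490/55.1 + 10.5×0.6667 + 6 = 21.893 cmH2O; new PIP = 21.893 + (-1.575) = 20.318 cmH2O.

20.3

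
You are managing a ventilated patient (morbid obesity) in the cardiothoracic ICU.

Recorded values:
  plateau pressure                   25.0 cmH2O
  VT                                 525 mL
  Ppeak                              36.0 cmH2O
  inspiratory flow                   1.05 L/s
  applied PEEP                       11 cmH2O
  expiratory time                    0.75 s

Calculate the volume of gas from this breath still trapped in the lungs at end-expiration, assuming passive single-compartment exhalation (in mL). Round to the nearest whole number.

R = (PIP − Pplat)/V̇ = (36.0 − 25.0) / 1.05 = 11.0/1.05 = 10.476 cmH2O·s/L.
C = Vt/(Pplat − PEEP) = 525.0 / (25.0 − 11) = 525.0/14.0 = 37.5 mL/cmH2O.
τ = R × C = 10.476 × 0.0375 L/cmH2O = 0.3929 s.
Fraction remaining = e^(−Te/τ) = e^(−0.75/0.3929) = 0.1482.
Trapped volume = 525.0 × 0.1482 = 77.805 mL.

78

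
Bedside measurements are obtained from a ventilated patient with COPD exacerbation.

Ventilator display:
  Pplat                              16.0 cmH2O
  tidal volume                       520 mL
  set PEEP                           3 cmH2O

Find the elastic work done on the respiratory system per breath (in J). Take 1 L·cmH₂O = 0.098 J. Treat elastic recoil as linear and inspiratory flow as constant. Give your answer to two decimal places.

Elastic work ≈ ½ × (Pplat − PEEP) × Vt = 0.5 × (16.0 − 3) × 0.520 L = 0.5 × 13.0 × 0.520 = 3.38 L·cmH2O.
× 0.098 J/(L·cmH2O) → 0.3312 J.

0.33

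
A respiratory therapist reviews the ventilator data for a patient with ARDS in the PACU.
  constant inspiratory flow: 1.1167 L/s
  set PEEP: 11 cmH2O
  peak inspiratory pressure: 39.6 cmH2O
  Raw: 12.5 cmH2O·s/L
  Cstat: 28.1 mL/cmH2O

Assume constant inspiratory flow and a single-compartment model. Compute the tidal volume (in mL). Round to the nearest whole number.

Equation of motion (constant flow): PIP = Vt/C + R·V̇ + PEEP.
Vt/C = PIP − R·V̇ − PEEP = 39.6 − 13.959 − 11 = 14.641 cmH2O.
Vt = C × 14.641 = 28.1 × 14.641 = 411.41 mL.

411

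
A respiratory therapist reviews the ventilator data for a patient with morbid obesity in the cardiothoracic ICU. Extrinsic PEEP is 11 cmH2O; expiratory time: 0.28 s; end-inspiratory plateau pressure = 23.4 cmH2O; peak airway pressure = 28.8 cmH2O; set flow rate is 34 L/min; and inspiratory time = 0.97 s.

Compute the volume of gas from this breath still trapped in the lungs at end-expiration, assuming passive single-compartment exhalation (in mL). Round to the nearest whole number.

Flow: 34 L/min ÷ 60 = 0.5667 L/s.
Vt = flow × Ti = 0.5667 L/s × 0.97 s × 1000 mL/L = 549.7 mL.
R = (PIP − Pplat)/V̇ = (28.8 − 23.4) / 0.5667 = 5.4/0.5667 = 9.529 cmH2O·s/L.
C = Vt/(Pplat − PEEP) = 549.7 / (23.4 − 11) = 549.7/12.4 = 44.331 mL/cmH2O.
τ = R × C = 9.529 × 0.04433 L/cmH2O = 0.4224 s.
Fraction remaining = e^(−Te/τ) = e^(−0.28/0.4224) = 0.5154.
Trapped volume = 549.7 × 0.5154 = 283.32 mL.

283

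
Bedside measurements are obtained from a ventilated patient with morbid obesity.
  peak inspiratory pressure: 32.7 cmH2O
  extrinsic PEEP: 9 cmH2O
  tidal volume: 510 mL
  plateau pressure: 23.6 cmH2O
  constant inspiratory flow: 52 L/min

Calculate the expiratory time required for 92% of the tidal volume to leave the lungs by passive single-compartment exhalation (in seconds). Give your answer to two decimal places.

0.93

Flow: 52 L/min ÷ 60 = 0.8667 L/s.
R = (PIP − Pplat)/V̇ = (32.7 − 23.6) / 0.8667 = 9.1/0.8667 = 10.5 cmH2O·s/L.
C = Vt/(Pplat − PEEP) = 510.0 / (23.6 − 9) = 510.0/14.6 = 34.932 mL/cmH2O.
τ = R × C = 10.5 × 0.03493 L/cmH2O = 0.3668 s.
t = −τ·ln(1 − 0.92) = −0.3668·ln(0.08) = 0.9264 s.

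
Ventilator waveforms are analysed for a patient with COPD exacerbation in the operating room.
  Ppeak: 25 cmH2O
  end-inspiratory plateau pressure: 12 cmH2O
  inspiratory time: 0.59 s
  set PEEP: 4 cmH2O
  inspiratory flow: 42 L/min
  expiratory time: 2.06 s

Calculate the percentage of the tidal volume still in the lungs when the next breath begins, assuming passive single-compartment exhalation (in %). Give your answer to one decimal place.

Flow: 42 L/min ÷ 60 = 0.7 L/s.
Vt = flow × Ti = 0.7 L/s × 0.59 s × 1000 mL/L = 413.0 mL.
R = (PIP − Pplat)/V̇ = (25 − 12) / 0.7 = 13.0/0.7 = 18.571 cmH2O·s/L.
C = Vt/(Pplat − PEEP) = 413.0 / (12 − 4) = 413.0/8.0 = 51.625 mL/cmH2O.
τ = R × C = 18.571 × 0.05163 L/cmH2O = 0.9588 s.
Fraction remaining at end-expiration = e^(−Te/τ) = e^(−2.06/0.9588) = 0.1167 → 11.67%.

11.7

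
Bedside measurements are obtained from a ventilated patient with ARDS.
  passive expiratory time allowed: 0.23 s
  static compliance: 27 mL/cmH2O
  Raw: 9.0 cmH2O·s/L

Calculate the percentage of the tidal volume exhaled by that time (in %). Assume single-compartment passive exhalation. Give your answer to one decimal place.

τ = R × C = 9.0 × 27 mL/cmH2O = 9.0 × 0.027 L/cmH2O = 0.243 s.
Passive exhalation: V(t)/V₀ = e^(−t/τ) = e^(−0.23/0.243) = 0.3881.
Fraction exhaled = 1 − 0.3881 = 0.6119 → 61.19%.

61.2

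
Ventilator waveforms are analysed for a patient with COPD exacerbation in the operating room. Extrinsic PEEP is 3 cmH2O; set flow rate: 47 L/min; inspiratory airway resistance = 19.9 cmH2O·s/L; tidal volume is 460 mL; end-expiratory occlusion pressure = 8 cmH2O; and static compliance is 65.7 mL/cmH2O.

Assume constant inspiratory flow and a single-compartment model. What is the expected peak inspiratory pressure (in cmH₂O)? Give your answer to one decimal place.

Flow: 47 L/min ÷ 60 = 0.7833 L/s.
Total PEEP = 8 cmH2O (set 3 + intrinsic 5); this is the baseline alveolar pressure.
Equation of motion (constant flow): PIP = Vt/C + R·V̇ + PEEP.
PIP = 460/65.7 + 19.9×0.7833 + 8 = 7.002 + 15.588 + 8 = 30.59 cmH2O.

30.6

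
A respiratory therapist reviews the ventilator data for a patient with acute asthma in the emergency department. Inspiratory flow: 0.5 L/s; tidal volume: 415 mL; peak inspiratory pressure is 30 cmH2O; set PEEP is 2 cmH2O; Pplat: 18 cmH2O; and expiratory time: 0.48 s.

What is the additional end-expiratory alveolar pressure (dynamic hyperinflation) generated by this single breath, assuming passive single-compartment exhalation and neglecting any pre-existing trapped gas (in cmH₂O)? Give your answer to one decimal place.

7.4

R = (PIP − Pplat)/V̇ = (30 − 18) / 0.5 = 12.0/0.5 = 24.0 cmH2O·s/L.
C = Vt/(Pplat − PEEP) = 415.0 / (18 − 2) = 415.0/16.0 = 25.938 mL/cmH2O.
τ = R × C = 24.0 × 0.02594 L/cmH2O = 0.6226 s.
Fraction remaining = e^(−Te/τ) = e^(−0.48/0.6226) = 0.4626; trapped volume = 415.0 × 0.4626 = 191.98 mL.
Additional alveolar pressure from trapping ≈ V_trapped / C = 191.98 / 25.938 = 7.401 cmH2O.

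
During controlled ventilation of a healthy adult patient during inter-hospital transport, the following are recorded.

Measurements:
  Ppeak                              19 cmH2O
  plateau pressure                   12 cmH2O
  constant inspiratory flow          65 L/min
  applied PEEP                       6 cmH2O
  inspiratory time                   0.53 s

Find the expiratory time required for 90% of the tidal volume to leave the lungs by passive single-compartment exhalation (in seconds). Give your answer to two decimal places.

1.42

Flow: 65 L/min ÷ 60 = 1.0833 L/s.
Vt = flow × Ti = 1.0833 L/s × 0.53 s × 1000 mL/L = 574.15 mL.
R = (PIP − Pplat)/V̇ = (19 − 12) / 1.0833 = 7.0/1.0833 = 6.462 cmH2O·s/L.
C = Vt/(Pplat − PEEP) = 574.15 / (12 − 6) = 574.15/6.0 = 95.692 mL/cmH2O.
τ = R × C = 6.462 × 0.09569 L/cmH2O = 0.6183 s.
t = −τ·ln(1 − 0.90) = −0.6183·ln(0.1) = 1.424 s.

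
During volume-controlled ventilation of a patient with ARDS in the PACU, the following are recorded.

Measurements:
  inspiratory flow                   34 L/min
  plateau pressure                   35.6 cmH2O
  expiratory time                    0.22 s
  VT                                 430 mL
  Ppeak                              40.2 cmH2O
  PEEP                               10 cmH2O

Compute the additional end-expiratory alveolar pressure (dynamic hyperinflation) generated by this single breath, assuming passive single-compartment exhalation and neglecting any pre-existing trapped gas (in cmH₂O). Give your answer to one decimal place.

5.1

Flow: 34 L/min ÷ 60 = 0.5667 L/s.
R = (PIP − Pplat)/V̇ = (40.2 − 35.6) / 0.5667 = 4.6/0.5667 = 8.117 cmH2O·s/L.
C = Vt/(Pplat − PEEP) = 430.0 / (35.6 − 10) = 430.0/25.6 = 16.797 mL/cmH2O.
τ = R × C = 8.117 × 0.0168 L/cmH2O = 0.1364 s.
Fraction remaining = e^(−Te/τ) = e^(−0.22/0.1364) = 0.1993; trapped volume = 430.0 × 0.1993 = 85.699 mL.
Additional alveolar pressure from trapping ≈ V_trapped / C = 85.699 / 16.797 = 5.102 cmH2O.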